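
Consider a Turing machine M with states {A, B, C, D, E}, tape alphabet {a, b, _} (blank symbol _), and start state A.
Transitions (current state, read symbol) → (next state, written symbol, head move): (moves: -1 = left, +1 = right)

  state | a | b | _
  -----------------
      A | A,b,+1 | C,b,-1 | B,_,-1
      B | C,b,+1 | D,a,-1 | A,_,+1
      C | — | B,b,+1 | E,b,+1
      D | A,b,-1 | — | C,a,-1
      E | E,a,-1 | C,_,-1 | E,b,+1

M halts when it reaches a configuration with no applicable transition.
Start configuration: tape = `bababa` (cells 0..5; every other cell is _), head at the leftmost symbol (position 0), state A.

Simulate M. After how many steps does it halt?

9

state=A head=0 tape=_[b]ababa   (A,b)→(C,b,-1)
state=C head=-1 tape=[_]bababa   (C,_)→(E,b,+1)
state=E head=0 tape=b[b]ababa   (E,b)→(C,_,-1)
state=C head=-1 tape=[b]_ababa   (C,b)→(B,b,+1)
state=B head=0 tape=b[_]ababa   (B,_)→(A,_,+1)
state=A head=1 tape=b_[a]baba   (A,a)→(A,b,+1)
state=A head=2 tape=b_b[b]aba   (A,b)→(C,b,-1)
state=C head=1 tape=b_[b]baba   (C,b)→(B,b,+1)
state=B head=2 tape=b_b[b]aba   (B,b)→(D,a,-1)
state=D head=1 tape=b_[b]aaba
M halts after 9 transitions.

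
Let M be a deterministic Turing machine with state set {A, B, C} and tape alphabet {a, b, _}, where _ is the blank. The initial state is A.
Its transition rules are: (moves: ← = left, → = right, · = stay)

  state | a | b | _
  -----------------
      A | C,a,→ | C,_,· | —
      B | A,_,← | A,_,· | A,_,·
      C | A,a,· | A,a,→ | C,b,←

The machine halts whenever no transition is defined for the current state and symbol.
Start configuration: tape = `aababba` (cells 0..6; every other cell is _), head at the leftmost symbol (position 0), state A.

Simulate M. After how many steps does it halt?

16

state=A head=0 tape=[a]ababba__   (A,a)→(C,a,→)
state=C head=1 tape=a[a]babba__   (C,a)→(A,a,·)
state=A head=1 tape=a[a]babba__   (A,a)→(C,a,→)
state=C head=2 tape=aa[b]abba__   (C,b)→(A,a,→)
state=A head=3 tape=aaa[a]bba__   (A,a)→(C,a,→)
state=C head=4 tape=aaaa[b]ba__   (C,b)→(A,a,→)
state=A head=5 tape=aaaaa[b]a__   (A,b)→(C,_,·)
state=C head=5 tape=aaaaa[_]a__   (C,_)→(C,b,←)
state=C head=4 tape=aaaa[a]ba__   (C,a)→(A,a,·)
state=A head=4 tape=aaaa[a]ba__   (A,a)→(C,a,→)
state=C head=5 tape=aaaaa[b]a__   (C,b)→(A,a,→)
state=A head=6 tape=aaaaaa[a]__   (A,a)→(C,a,→)
state=C head=7 tape=aaaaaaa[_]_   (C,_)→(C,b,←)
state=C head=6 tape=aaaaaa[a]b_   (C,a)→(A,a,·)
state=A head=6 tape=aaaaaa[a]b_   (A,a)→(C,a,→)
state=C head=7 tape=aaaaaaa[b]_   (C,b)→(A,a,→)
state=A head=8 tape=aaaaaaaa[_]
M halts after 16 transitions.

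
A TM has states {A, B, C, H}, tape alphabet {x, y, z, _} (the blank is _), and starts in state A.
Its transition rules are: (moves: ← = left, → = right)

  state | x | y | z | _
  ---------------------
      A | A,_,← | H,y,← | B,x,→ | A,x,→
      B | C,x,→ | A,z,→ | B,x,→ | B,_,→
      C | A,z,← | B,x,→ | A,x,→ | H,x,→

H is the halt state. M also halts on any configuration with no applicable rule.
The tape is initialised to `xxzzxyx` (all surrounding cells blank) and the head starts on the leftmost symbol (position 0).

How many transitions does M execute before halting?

16

state=A head=0 tape=__[x]xzzxyx__   (A,x)→(A,_,←)
state=A head=-1 tape=_[_]_xzzxyx__   (A,_)→(A,x,→)
state=A head=0 tape=_x[_]xzzxyx__   (A,_)→(A,x,→)
state=A head=1 tape=_xx[x]zzxyx__   (A,x)→(A,_,←)
state=A head=0 tape=_x[x]_zzxyx__   (A,x)→(A,_,←)
state=A head=-1 tape=_[x]__zzxyx__   (A,x)→(A,_,←)
state=A head=-2 tape=[_]___zzxyx__   (A,_)→(A,x,→)
state=A head=-1 tape=x[_]__zzxyx__   (A,_)→(A,x,→)
state=A head=0 tape=xx[_]_zzxyx__   (A,_)→(A,x,→)
state=A head=1 tape=xxx[_]zzxyx__   (A,_)→(A,x,→)
state=A head=2 tape=xxxx[z]zxyx__   (A,z)→(B,x,→)
state=B head=3 tape=xxxxx[z]xyx__   (B,z)→(B,x,→)
state=B head=4 tape=xxxxxx[x]yx__   (B,x)→(C,x,→)
state=C head=5 tape=xxxxxxx[y]x__   (C,y)→(B,x,→)
state=B head=6 tape=xxxxxxxx[x]__   (B,x)→(C,x,→)
state=C head=7 tape=xxxxxxxxx[_]_   (C,_)→(H,x,→)
state=H head=8 tape=xxxxxxxxxx[_]
M halts after 16 transitions.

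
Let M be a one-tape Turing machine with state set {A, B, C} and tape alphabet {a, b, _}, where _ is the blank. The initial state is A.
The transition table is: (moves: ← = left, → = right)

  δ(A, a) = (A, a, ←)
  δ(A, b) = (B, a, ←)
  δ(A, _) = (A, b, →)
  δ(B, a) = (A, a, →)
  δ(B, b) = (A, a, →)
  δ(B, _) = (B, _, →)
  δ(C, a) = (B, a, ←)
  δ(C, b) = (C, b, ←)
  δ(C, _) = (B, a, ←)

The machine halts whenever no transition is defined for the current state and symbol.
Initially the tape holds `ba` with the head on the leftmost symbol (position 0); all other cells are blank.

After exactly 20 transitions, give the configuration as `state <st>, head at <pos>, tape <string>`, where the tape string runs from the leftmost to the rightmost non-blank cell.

state A, head at -2, tape baaaa

state=A head=0 tape=___[b]a   (A,b)→(B,a,←)
state=B head=-1 tape=__[_]aa   (B,_)→(B,_,→)
state=B head=0 tape=___[a]a   (B,a)→(A,a,→)
state=A head=1 tape=___a[a]   (A,a)→(A,a,←)
state=A head=0 tape=___[a]a   (A,a)→(A,a,←)
state=A head=-1 tape=__[_]aa   (A,_)→(A,b,→)
state=A head=0 tape=__b[a]a   (A,a)→(A,a,←)
state=A head=-1 tape=__[b]aa   (A,b)→(B,a,←)
state=B head=-2 tape=_[_]aaa   (B,_)→(B,_,→)
state=B head=-1 tape=__[a]aa   (B,a)→(A,a,→)
state=A head=0 tape=__a[a]a   (A,a)→(A,a,←)
state=A head=-1 tape=__[a]aa   (A,a)→(A,a,←)
state=A head=-2 tape=_[_]aaa   (A,_)→(A,b,→)
state=A head=-1 tape=_b[a]aa   (A,a)→(A,a,←)
state=A head=-2 tape=_[b]aaa   (A,b)→(B,a,←)
state=B head=-3 tape=[_]aaaa   (B,_)→(B,_,→)
state=B head=-2 tape=_[a]aaa   (B,a)→(A,a,→)
state=A head=-1 tape=_a[a]aa   (A,a)→(A,a,←)
state=A head=-2 tape=_[a]aaa   (A,a)→(A,a,←)
state=A head=-3 tape=[_]aaaa   (A,_)→(A,b,→)
state=A head=-2 tape=b[a]aaa
After 20 steps: state A, head at -2, tape baaaa.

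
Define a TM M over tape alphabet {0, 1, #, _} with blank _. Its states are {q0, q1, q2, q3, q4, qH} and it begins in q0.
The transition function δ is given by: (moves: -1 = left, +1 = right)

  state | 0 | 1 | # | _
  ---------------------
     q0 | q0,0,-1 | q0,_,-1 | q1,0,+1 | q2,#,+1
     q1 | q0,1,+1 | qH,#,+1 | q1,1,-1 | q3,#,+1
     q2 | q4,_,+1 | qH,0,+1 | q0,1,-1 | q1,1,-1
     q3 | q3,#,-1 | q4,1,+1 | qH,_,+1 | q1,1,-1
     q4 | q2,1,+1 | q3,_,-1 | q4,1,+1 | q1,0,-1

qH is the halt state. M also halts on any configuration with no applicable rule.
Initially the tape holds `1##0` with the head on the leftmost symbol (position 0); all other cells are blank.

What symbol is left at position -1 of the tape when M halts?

#

state=q0 head=0 tape=__[1]##0   (q0,1)→(q0,_,-1)
state=q0 head=-1 tape=_[_]_##0   (q0,_)→(q2,#,+1)
state=q2 head=0 tape=_#[_]##0   (q2,_)→(q1,1,-1)
state=q1 head=-1 tape=_[#]1##0   (q1,#)→(q1,1,-1)
state=q1 head=-2 tape=[_]11##0   (q1,_)→(q3,#,+1)
state=q3 head=-1 tape=#[1]1##0   (q3,1)→(q4,1,+1)
state=q4 head=0 tape=#1[1]##0   (q4,1)→(q3,_,-1)
state=q3 head=-1 tape=#[1]_##0   (q3,1)→(q4,1,+1)
state=q4 head=0 tape=#1[_]##0   (q4,_)→(q1,0,-1)
state=q1 head=-1 tape=#[1]0##0   (q1,1)→(qH,#,+1)
state=qH head=0 tape=##[0]##0
Cell -1 holds # when M halts.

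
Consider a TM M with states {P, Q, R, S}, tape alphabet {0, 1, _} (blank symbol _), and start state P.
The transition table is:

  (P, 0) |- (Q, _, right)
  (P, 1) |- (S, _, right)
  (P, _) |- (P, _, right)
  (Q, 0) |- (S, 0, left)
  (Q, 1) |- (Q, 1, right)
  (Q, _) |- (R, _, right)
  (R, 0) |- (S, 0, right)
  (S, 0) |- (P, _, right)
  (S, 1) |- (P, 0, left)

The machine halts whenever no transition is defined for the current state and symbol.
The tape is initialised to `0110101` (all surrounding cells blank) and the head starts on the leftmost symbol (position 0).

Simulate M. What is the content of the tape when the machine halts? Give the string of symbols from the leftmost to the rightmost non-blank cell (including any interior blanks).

P | [0]110101   read 0 → write _, move right, go to Q
Q | _[1]10101   read 1 → write 1, move right, go to Q
Q | _1[1]0101   read 1 → write 1, move right, go to Q
Q | _11[0]101   read 0 → write 0, move left, go to S
S | _1[1]0101   read 1 → write 0, move left, go to P
P | _[1]00101   read 1 → write _, move right, go to S
S | __[0]0101   read 0 → write _, move right, go to P
P | ___[0]101   read 0 → write _, move right, go to Q
Q | ____[1]01   read 1 → write 1, move right, go to Q
Q | ____1[0]1   read 0 → write 0, move left, go to S
S | ____[1]01   read 1 → write 0, move left, go to P
P | ___[_]001   read _ → write _, move right, go to P
P | ____[0]01   read 0 → write _, move right, go to Q
Q | _____[0]1   read 0 → write 0, move left, go to S
S | ____[_]01
The non-blank tape span at halt is 01.

01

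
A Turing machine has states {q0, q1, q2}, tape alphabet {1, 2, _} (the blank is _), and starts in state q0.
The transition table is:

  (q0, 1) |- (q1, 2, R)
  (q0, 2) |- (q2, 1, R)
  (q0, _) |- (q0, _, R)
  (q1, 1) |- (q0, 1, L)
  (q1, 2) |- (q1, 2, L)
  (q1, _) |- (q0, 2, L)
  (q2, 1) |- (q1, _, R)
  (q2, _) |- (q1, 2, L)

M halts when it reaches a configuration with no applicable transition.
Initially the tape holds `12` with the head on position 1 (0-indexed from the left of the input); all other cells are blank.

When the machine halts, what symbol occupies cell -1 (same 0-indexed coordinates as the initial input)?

q0 | __1[2]_   read 2 → write 1, move R, go to q2
q2 | __11[_]   read _ → write 2, move L, go to q1
q1 | __1[1]2   read 1 → write 1, move L, go to q0
q0 | __[1]12   read 1 → write 2, move R, go to q1
q1 | __2[1]2   read 1 → write 1, move L, go to q0
q0 | __[2]12   read 2 → write 1, move R, go to q2
q2 | __1[1]2   read 1 → write _, move R, go to q1
q1 | __1_[2]   read 2 → write 2, move L, go to q1
q1 | __1[_]2   read _ → write 2, move L, go to q0
q0 | __[1]22   read 1 → write 2, move R, go to q1
q1 | __2[2]2   read 2 → write 2, move L, go to q1
q1 | __[2]22   read 2 → write 2, move L, go to q1
q1 | _[_]222   read _ → write 2, move L, go to q0
q0 | [_]2222   read _ → write _, move R, go to q0
q0 | _[2]222   read 2 → write 1, move R, go to q2
q2 | _1[2]22
Cell -1 holds 1 when M halts.

1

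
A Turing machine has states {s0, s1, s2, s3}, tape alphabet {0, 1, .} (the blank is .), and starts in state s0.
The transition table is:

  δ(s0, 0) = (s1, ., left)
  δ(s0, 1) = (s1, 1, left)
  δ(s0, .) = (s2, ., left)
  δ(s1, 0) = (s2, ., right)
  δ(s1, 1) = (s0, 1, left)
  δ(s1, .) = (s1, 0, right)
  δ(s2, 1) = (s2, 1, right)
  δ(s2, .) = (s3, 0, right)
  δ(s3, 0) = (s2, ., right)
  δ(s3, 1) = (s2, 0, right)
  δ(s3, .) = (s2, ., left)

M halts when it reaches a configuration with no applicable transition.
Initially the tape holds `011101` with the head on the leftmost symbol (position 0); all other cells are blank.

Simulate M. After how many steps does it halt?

10

s0 | .[0]11101   read 0 → write ., move left, go to s1
s1 | [.].11101   read . → write 0, move right, go to s1
s1 | 0[.]11101   read . → write 0, move right, go to s1
s1 | 00[1]1101   read 1 → write 1, move left, go to s0
s0 | 0[0]11101   read 0 → write ., move left, go to s1
s1 | [0].11101   read 0 → write ., move right, go to s2
s2 | .[.]11101   read . → write 0, move right, go to s3
s3 | .0[1]1101   read 1 → write 0, move right, go to s2
s2 | .00[1]101   read 1 → write 1, move right, go to s2
s2 | .001[1]01   read 1 → write 1, move right, go to s2
s2 | .0011[0]1
M halts after 10 transitions.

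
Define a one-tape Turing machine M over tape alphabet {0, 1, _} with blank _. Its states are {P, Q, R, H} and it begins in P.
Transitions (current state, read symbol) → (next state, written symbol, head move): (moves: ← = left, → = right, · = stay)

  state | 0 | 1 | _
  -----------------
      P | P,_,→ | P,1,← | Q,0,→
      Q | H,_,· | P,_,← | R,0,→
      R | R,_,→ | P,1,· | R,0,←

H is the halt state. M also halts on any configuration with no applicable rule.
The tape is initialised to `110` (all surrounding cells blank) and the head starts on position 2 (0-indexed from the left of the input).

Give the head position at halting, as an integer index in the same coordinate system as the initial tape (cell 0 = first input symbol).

P | _11[0]_____   read 0 → write _, move →, go to P
P | _11_[_]____   read _ → write 0, move →, go to Q
Q | _11_0[_]___   read _ → write 0, move →, go to R
R | _11_00[_]__   read _ → write 0, move ←, go to R
R | _11_0[0]0__   read 0 → write _, move →, go to R
R | _11_0_[0]__   read 0 → write _, move →, go to R
R | _11_0__[_]_   read _ → write 0, move ←, go to R
R | _11_0_[_]0_   read _ → write 0, move ←, go to R
R | _11_0[_]00_   read _ → write 0, move ←, go to R
R | _11_[0]000_   read 0 → write _, move →, go to R
R | _11__[0]00_   read 0 → write _, move →, go to R
R | _11___[0]0_   read 0 → write _, move →, go to R
R | _11____[0]_   read 0 → write _, move →, go to R
R | _11_____[_]   read _ → write 0, move ←, go to R
R | _11____[_]0   read _ → write 0, move ←, go to R
R | _11___[_]00   read _ → write 0, move ←, go to R
R | _11__[_]000   read _ → write 0, move ←, go to R
R | _11_[_]0000   read _ → write 0, move ←, go to R
R | _11[_]00000   read _ → write 0, move ←, go to R
R | _1[1]000000   read 1 → write 1, move ·, go to P
P | _1[1]000000   read 1 → write 1, move ←, go to P
P | _[1]1000000   read 1 → write 1, move ←, go to P
P | [_]11000000   read _ → write 0, move →, go to Q
Q | 0[1]1000000   read 1 → write _, move ←, go to P
P | [0]_1000000   read 0 → write _, move →, go to P
P | _[_]1000000   read _ → write 0, move →, go to Q
Q | _0[1]000000   read 1 → write _, move ←, go to P
P | _[0]_000000   read 0 → write _, move →, go to P
P | __[_]000000   read _ → write 0, move →, go to Q
Q | __0[0]00000   read 0 → write _, move ·, go to H
H | __0[_]00000
At halt the head is at cell 2.

2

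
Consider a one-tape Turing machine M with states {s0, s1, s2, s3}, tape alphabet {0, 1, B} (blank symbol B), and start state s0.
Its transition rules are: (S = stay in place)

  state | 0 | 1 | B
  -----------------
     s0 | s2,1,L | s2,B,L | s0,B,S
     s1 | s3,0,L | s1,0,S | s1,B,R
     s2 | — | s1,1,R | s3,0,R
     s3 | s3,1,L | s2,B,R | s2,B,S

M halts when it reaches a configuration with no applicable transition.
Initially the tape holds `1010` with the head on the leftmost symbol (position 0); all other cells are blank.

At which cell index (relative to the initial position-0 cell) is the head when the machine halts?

s0 | BB[1]010   read 1 → write B, move L, go to s2
s2 | B[B]B010   read B → write 0, move R, go to s3
s3 | B0[B]010   read B → write B, move S, go to s2
s2 | B0[B]010   read B → write 0, move R, go to s3
s3 | B00[0]10   read 0 → write 1, move L, go to s3
s3 | B0[0]110   read 0 → write 1, move L, go to s3
s3 | B[0]1110   read 0 → write 1, move L, go to s3
s3 | [B]11110   read B → write B, move S, go to s2
s2 | [B]11110   read B → write 0, move R, go to s3
s3 | 0[1]1110   read 1 → write B, move R, go to s2
s2 | 0B[1]110   read 1 → write 1, move R, go to s1
s1 | 0B1[1]10   read 1 → write 0, move S, go to s1
s1 | 0B1[0]10   read 0 → write 0, move L, go to s3
s3 | 0B[1]010   read 1 → write B, move R, go to s2
s2 | 0BB[0]10
At halt the head is at cell 1.

1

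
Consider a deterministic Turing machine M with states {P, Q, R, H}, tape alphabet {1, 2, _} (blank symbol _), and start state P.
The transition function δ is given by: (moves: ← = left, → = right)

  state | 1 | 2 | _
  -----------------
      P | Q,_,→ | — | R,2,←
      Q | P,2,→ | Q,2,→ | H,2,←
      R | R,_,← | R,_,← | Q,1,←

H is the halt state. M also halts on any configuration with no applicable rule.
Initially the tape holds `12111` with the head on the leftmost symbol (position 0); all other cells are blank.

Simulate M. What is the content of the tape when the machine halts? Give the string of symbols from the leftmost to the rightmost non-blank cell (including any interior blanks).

state=P head=0 tape=__[1]2111_   (P,1)→(Q,_,→)
state=Q head=1 tape=___[2]111_   (Q,2)→(Q,2,→)
state=Q head=2 tape=___2[1]11_   (Q,1)→(P,2,→)
state=P head=3 tape=___22[1]1_   (P,1)→(Q,_,→)
state=Q head=4 tape=___22_[1]_   (Q,1)→(P,2,→)
state=P head=5 tape=___22_2[_]   (P,_)→(R,2,←)
state=R head=4 tape=___22_[2]2   (R,2)→(R,_,←)
state=R head=3 tape=___22[_]_2   (R,_)→(Q,1,←)
state=Q head=2 tape=___2[2]1_2   (Q,2)→(Q,2,→)
state=Q head=3 tape=___22[1]_2   (Q,1)→(P,2,→)
state=P head=4 tape=___222[_]2   (P,_)→(R,2,←)
state=R head=3 tape=___22[2]22   (R,2)→(R,_,←)
state=R head=2 tape=___2[2]_22   (R,2)→(R,_,←)
state=R head=1 tape=___[2]__22   (R,2)→(R,_,←)
state=R head=0 tape=__[_]___22   (R,_)→(Q,1,←)
state=Q head=-1 tape=_[_]1___22   (Q,_)→(H,2,←)
state=H head=-2 tape=[_]21___22
The non-blank tape span at halt is 21___22.

21___22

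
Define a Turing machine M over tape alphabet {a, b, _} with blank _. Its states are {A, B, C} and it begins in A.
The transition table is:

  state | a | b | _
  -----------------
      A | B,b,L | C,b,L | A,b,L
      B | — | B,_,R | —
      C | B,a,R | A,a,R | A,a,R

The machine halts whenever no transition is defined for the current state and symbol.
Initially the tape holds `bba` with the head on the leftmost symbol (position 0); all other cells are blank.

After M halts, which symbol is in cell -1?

state=A head=0 tape=_[b]ba   (A,b)→(C,b,L)
state=C head=-1 tape=[_]bba   (C,_)→(A,a,R)
state=A head=0 tape=a[b]ba   (A,b)→(C,b,L)
state=C head=-1 tape=[a]bba   (C,a)→(B,a,R)
state=B head=0 tape=a[b]ba   (B,b)→(B,_,R)
state=B head=1 tape=a_[b]a   (B,b)→(B,_,R)
state=B head=2 tape=a__[a]
Cell -1 holds a when M halts.

a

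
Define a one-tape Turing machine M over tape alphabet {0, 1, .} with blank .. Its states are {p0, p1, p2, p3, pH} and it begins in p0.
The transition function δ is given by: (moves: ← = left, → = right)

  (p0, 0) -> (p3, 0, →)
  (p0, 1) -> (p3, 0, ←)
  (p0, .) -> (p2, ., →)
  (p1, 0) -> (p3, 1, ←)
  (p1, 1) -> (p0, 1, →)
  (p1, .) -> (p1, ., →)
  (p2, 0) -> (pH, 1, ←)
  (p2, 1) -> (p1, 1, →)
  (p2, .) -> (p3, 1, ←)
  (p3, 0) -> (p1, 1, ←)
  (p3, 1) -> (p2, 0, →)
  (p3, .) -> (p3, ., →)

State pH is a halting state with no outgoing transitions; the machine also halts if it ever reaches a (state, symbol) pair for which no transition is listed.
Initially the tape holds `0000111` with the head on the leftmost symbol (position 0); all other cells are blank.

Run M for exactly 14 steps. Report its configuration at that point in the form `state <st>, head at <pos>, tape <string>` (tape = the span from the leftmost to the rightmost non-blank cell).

state p3, head at 4, tape 0001101

p0 | .[0]000111   read 0 → write 0, move →, go to p3
p3 | .0[0]00111   read 0 → write 1, move ←, go to p1
p1 | .[0]100111   read 0 → write 1, move ←, go to p3
p3 | [.]1100111   read . → write ., move →, go to p3
p3 | .[1]100111   read 1 → write 0, move →, go to p2
p2 | .0[1]00111   read 1 → write 1, move →, go to p1
p1 | .01[0]0111   read 0 → write 1, move ←, go to p3
p3 | .0[1]10111   read 1 → write 0, move →, go to p2
p2 | .00[1]0111   read 1 → write 1, move →, go to p1
p1 | .001[0]111   read 0 → write 1, move ←, go to p3
p3 | .00[1]1111   read 1 → write 0, move →, go to p2
p2 | .000[1]111   read 1 → write 1, move →, go to p1
p1 | .0001[1]11   read 1 → write 1, move →, go to p0
p0 | .00011[1]1   read 1 → write 0, move ←, go to p3
p3 | .0001[1]01
After 14 steps: state p3, head at 4, tape 0001101.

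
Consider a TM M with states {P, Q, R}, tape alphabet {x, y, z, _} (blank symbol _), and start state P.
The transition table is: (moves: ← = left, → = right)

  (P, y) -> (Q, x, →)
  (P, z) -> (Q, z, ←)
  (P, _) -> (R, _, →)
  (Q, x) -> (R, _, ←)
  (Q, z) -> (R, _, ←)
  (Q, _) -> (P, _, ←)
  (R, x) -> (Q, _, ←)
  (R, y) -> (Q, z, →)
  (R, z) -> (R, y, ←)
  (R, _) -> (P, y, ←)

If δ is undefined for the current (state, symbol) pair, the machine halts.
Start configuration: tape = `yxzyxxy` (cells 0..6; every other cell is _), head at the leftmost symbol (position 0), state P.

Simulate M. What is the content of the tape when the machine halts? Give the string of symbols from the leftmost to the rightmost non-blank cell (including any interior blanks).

P | ____[y]xzyxxy   read y → write x, move →, go to Q
Q | ____x[x]zyxxy   read x → write _, move ←, go to R
R | ____[x]_zyxxy   read x → write _, move ←, go to Q
Q | ___[_]__zyxxy   read _ → write _, move ←, go to P
P | __[_]___zyxxy   read _ → write _, move →, go to R
R | ___[_]__zyxxy   read _ → write y, move ←, go to P
P | __[_]y__zyxxy   read _ → write _, move →, go to R
R | ___[y]__zyxxy   read y → write z, move →, go to Q
Q | ___z[_]_zyxxy   read _ → write _, move ←, go to P
P | ___[z]__zyxxy   read z → write z, move ←, go to Q
Q | __[_]z__zyxxy   read _ → write _, move ←, go to P
P | _[_]_z__zyxxy   read _ → write _, move →, go to R
R | __[_]z__zyxxy   read _ → write y, move ←, go to P
P | _[_]yz__zyxxy   read _ → write _, move →, go to R
R | __[y]z__zyxxy   read y → write z, move →, go to Q
Q | __z[z]__zyxxy   read z → write _, move ←, go to R
R | __[z]___zyxxy   read z → write y, move ←, go to R
R | _[_]y___zyxxy   read _ → write y, move ←, go to P
P | [_]yy___zyxxy   read _ → write _, move →, go to R
R | _[y]y___zyxxy   read y → write z, move →, go to Q
Q | _z[y]___zyxxy
The non-blank tape span at halt is zy___zyxxy.

zy___zyxxy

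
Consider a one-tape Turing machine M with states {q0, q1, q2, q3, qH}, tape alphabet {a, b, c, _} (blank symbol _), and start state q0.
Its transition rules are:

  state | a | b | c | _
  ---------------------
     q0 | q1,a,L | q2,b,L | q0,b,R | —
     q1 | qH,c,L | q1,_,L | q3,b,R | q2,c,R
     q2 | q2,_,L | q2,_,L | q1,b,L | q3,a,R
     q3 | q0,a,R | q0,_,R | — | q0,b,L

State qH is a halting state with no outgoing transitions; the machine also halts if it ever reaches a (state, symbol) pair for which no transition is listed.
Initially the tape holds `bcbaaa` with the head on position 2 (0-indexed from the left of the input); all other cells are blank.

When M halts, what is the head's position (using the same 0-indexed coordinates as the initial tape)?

0

q0 | _bc[b]aaa   read b → write b, move L, go to q2
q2 | _b[c]baaa   read c → write b, move L, go to q1
q1 | _[b]bbaaa   read b → write _, move L, go to q1
q1 | [_]_bbaaa   read _ → write c, move R, go to q2
q2 | c[_]bbaaa   read _ → write a, move R, go to q3
q3 | ca[b]baaa   read b → write _, move R, go to q0
q0 | ca_[b]aaa   read b → write b, move L, go to q2
q2 | ca[_]baaa   read _ → write a, move R, go to q3
q3 | caa[b]aaa   read b → write _, move R, go to q0
q0 | caa_[a]aa   read a → write a, move L, go to q1
q1 | caa[_]aaa   read _ → write c, move R, go to q2
q2 | caac[a]aa   read a → write _, move L, go to q2
q2 | caa[c]_aa   read c → write b, move L, go to q1
q1 | ca[a]b_aa   read a → write c, move L, go to qH
qH | c[a]cb_aa
At halt the head is at cell 0.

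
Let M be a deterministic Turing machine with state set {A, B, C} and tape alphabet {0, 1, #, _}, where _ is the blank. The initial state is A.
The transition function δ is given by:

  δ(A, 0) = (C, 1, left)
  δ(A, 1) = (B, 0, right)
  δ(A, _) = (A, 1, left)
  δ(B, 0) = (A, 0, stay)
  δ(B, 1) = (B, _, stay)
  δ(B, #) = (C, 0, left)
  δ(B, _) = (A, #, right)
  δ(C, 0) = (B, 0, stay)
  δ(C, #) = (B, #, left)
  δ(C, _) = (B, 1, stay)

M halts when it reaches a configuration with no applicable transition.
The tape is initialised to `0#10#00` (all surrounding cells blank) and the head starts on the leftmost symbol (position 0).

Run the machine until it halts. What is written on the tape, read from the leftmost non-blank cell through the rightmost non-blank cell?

state=A head=0 tape=__[0]#10#00   (A,0)→(C,1,left)
state=C head=-1 tape=_[_]1#10#00   (C,_)→(B,1,stay)
state=B head=-1 tape=_[1]1#10#00   (B,1)→(B,_,stay)
state=B head=-1 tape=_[_]1#10#00   (B,_)→(A,#,right)
state=A head=0 tape=_#[1]#10#00   (A,1)→(B,0,right)
state=B head=1 tape=_#0[#]10#00   (B,#)→(C,0,left)
state=C head=0 tape=_#[0]010#00   (C,0)→(B,0,stay)
state=B head=0 tape=_#[0]010#00   (B,0)→(A,0,stay)
state=A head=0 tape=_#[0]010#00   (A,0)→(C,1,left)
state=C head=-1 tape=_[#]1010#00   (C,#)→(B,#,left)
state=B head=-2 tape=[_]#1010#00   (B,_)→(A,#,right)
state=A head=-1 tape=#[#]1010#00
The non-blank tape span at halt is ##1010#00.

##1010#00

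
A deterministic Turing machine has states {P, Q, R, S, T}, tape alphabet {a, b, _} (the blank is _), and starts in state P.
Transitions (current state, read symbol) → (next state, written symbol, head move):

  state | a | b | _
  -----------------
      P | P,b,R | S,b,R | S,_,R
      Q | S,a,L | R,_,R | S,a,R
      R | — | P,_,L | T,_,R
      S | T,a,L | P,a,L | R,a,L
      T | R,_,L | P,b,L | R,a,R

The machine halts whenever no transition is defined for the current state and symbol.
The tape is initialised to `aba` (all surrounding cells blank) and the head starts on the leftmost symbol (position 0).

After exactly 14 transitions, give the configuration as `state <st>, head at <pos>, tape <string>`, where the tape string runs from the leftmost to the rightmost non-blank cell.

state=P head=0 tape=_[a]ba   (P,a)→(P,b,R)
state=P head=1 tape=_b[b]a   (P,b)→(S,b,R)
state=S head=2 tape=_bb[a]   (S,a)→(T,a,L)
state=T head=1 tape=_b[b]a   (T,b)→(P,b,L)
state=P head=0 tape=_[b]ba   (P,b)→(S,b,R)
state=S head=1 tape=_b[b]a   (S,b)→(P,a,L)
state=P head=0 tape=_[b]aa   (P,b)→(S,b,R)
state=S head=1 tape=_b[a]a   (S,a)→(T,a,L)
state=T head=0 tape=_[b]aa   (T,b)→(P,b,L)
state=P head=-1 tape=[_]baa   (P,_)→(S,_,R)
state=S head=0 tape=_[b]aa   (S,b)→(P,a,L)
state=P head=-1 tape=[_]aaa   (P,_)→(S,_,R)
state=S head=0 tape=_[a]aa   (S,a)→(T,a,L)
state=T head=-1 tape=[_]aaa   (T,_)→(R,a,R)
state=R head=0 tape=a[a]aa
After 14 steps: state R, head at 0, tape aaaa.

state R, head at 0, tape aaaa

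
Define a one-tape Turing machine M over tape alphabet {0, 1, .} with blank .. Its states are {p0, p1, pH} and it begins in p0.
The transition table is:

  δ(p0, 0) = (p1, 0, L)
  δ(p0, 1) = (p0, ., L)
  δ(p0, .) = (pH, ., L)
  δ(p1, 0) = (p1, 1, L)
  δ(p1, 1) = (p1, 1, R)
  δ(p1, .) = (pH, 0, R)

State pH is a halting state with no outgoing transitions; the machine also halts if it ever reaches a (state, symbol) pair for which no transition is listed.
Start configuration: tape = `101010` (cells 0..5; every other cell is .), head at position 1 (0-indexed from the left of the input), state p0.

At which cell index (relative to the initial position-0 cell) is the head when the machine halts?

7

state=p0 head=1 tape=1[0]1010..   (p0,0)→(p1,0,L)
state=p1 head=0 tape=[1]01010..   (p1,1)→(p1,1,R)
state=p1 head=1 tape=1[0]1010..   (p1,0)→(p1,1,L)
state=p1 head=0 tape=[1]11010..   (p1,1)→(p1,1,R)
state=p1 head=1 tape=1[1]1010..   (p1,1)→(p1,1,R)
state=p1 head=2 tape=11[1]010..   (p1,1)→(p1,1,R)
state=p1 head=3 tape=111[0]10..   (p1,0)→(p1,1,L)
state=p1 head=2 tape=11[1]110..   (p1,1)→(p1,1,R)
state=p1 head=3 tape=111[1]10..   (p1,1)→(p1,1,R)
state=p1 head=4 tape=1111[1]0..   (p1,1)→(p1,1,R)
state=p1 head=5 tape=11111[0]..   (p1,0)→(p1,1,L)
state=p1 head=4 tape=1111[1]1..   (p1,1)→(p1,1,R)
state=p1 head=5 tape=11111[1]..   (p1,1)→(p1,1,R)
state=p1 head=6 tape=111111[.].   (p1,.)→(pH,0,R)
state=pH head=7 tape=1111110[.]
At halt the head is at cell 7.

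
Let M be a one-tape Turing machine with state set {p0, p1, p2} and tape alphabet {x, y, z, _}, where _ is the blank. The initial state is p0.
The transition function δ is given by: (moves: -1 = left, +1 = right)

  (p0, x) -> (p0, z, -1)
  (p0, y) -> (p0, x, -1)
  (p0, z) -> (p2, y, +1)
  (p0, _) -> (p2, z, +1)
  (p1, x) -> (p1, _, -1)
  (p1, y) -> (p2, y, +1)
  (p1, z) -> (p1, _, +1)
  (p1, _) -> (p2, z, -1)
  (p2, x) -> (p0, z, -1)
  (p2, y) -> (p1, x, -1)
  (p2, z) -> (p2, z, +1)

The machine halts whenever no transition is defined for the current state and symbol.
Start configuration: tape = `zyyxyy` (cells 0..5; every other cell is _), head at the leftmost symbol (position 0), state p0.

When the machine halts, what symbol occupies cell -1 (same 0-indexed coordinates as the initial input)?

y

state=p0 head=0 tape=_[z]yyxyy   (p0,z)→(p2,y,+1)
state=p2 head=1 tape=_y[y]yxyy   (p2,y)→(p1,x,-1)
state=p1 head=0 tape=_[y]xyxyy   (p1,y)→(p2,y,+1)
state=p2 head=1 tape=_y[x]yxyy   (p2,x)→(p0,z,-1)
state=p0 head=0 tape=_[y]zyxyy   (p0,y)→(p0,x,-1)
state=p0 head=-1 tape=[_]xzyxyy   (p0,_)→(p2,z,+1)
state=p2 head=0 tape=z[x]zyxyy   (p2,x)→(p0,z,-1)
state=p0 head=-1 tape=[z]zzyxyy   (p0,z)→(p2,y,+1)
state=p2 head=0 tape=y[z]zyxyy   (p2,z)→(p2,z,+1)
state=p2 head=1 tape=yz[z]yxyy   (p2,z)→(p2,z,+1)
state=p2 head=2 tape=yzz[y]xyy   (p2,y)→(p1,x,-1)
state=p1 head=1 tape=yz[z]xxyy   (p1,z)→(p1,_,+1)
state=p1 head=2 tape=yz_[x]xyy   (p1,x)→(p1,_,-1)
state=p1 head=1 tape=yz[_]_xyy   (p1,_)→(p2,z,-1)
state=p2 head=0 tape=y[z]z_xyy   (p2,z)→(p2,z,+1)
state=p2 head=1 tape=yz[z]_xyy   (p2,z)→(p2,z,+1)
state=p2 head=2 tape=yzz[_]xyy
Cell -1 holds y when M halts.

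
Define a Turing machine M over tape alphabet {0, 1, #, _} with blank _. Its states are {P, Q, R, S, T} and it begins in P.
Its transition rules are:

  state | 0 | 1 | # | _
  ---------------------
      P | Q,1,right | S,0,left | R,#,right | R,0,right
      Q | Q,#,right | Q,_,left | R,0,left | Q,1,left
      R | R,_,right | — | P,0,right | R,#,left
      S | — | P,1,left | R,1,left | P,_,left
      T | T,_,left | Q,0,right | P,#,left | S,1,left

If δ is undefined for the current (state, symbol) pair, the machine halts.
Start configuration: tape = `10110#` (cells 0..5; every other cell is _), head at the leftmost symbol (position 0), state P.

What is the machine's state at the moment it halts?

R

P | __[1]0110#   read 1 → write 0, move left, go to S
S | _[_]00110#   read _ → write _, move left, go to P
P | [_]_00110#   read _ → write 0, move right, go to R
R | 0[_]00110#   read _ → write #, move left, go to R
R | [0]#00110#   read 0 → write _, move right, go to R
R | _[#]00110#   read # → write 0, move right, go to P
P | _0[0]0110#   read 0 → write 1, move right, go to Q
Q | _01[0]110#   read 0 → write #, move right, go to Q
Q | _01#[1]10#   read 1 → write _, move left, go to Q
Q | _01[#]_10#   read # → write 0, move left, go to R
R | _0[1]0_10#
No transition is defined for (R, 1); M halts in state R.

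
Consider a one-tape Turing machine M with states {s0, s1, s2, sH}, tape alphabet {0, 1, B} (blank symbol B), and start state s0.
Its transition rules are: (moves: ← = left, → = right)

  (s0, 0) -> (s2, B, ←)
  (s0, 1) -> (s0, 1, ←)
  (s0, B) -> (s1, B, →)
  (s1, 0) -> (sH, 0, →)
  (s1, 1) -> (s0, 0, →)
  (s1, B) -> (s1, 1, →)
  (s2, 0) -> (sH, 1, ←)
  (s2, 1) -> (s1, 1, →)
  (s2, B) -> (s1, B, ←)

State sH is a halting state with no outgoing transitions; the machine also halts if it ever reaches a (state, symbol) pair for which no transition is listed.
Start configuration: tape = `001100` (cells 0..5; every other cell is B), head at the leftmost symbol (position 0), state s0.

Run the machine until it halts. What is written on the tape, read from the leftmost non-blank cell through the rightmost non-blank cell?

11101100

s0 | BB[0]01100   read 0 → write B, move ←, go to s2
s2 | B[B]B01100   read B → write B, move ←, go to s1
s1 | [B]BB01100   read B → write 1, move →, go to s1
s1 | 1[B]B01100   read B → write 1, move →, go to s1
s1 | 11[B]01100   read B → write 1, move →, go to s1
s1 | 111[0]1100   read 0 → write 0, move →, go to sH
sH | 1110[1]100
The non-blank tape span at halt is 11101100.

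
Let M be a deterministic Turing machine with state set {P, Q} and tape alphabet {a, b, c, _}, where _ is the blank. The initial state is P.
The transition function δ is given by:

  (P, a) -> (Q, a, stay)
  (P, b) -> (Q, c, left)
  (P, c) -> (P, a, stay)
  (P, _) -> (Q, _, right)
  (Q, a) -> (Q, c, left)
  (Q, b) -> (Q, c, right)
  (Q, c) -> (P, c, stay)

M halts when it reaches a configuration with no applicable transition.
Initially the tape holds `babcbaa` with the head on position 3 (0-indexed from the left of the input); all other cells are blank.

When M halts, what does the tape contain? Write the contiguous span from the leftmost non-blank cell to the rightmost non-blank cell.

state=P head=3 tape=_bab[c]baa   (P,c)→(P,a,stay)
state=P head=3 tape=_bab[a]baa   (P,a)→(Q,a,stay)
state=Q head=3 tape=_bab[a]baa   (Q,a)→(Q,c,left)
state=Q head=2 tape=_ba[b]cbaa   (Q,b)→(Q,c,right)
state=Q head=3 tape=_bac[c]baa   (Q,c)→(P,c,stay)
state=P head=3 tape=_bac[c]baa   (P,c)→(P,a,stay)
state=P head=3 tape=_bac[a]baa   (P,a)→(Q,a,stay)
state=Q head=3 tape=_bac[a]baa   (Q,a)→(Q,c,left)
state=Q head=2 tape=_ba[c]cbaa   (Q,c)→(P,c,stay)
state=P head=2 tape=_ba[c]cbaa   (P,c)→(P,a,stay)
state=P head=2 tape=_ba[a]cbaa   (P,a)→(Q,a,stay)
state=Q head=2 tape=_ba[a]cbaa   (Q,a)→(Q,c,left)
state=Q head=1 tape=_b[a]ccbaa   (Q,a)→(Q,c,left)
state=Q head=0 tape=_[b]cccbaa   (Q,b)→(Q,c,right)
state=Q head=1 tape=_c[c]ccbaa   (Q,c)→(P,c,stay)
state=P head=1 tape=_c[c]ccbaa   (P,c)→(P,a,stay)
state=P head=1 tape=_c[a]ccbaa   (P,a)→(Q,a,stay)
state=Q head=1 tape=_c[a]ccbaa   (Q,a)→(Q,c,left)
state=Q head=0 tape=_[c]cccbaa   (Q,c)→(P,c,stay)
state=P head=0 tape=_[c]cccbaa   (P,c)→(P,a,stay)
state=P head=0 tape=_[a]cccbaa   (P,a)→(Q,a,stay)
state=Q head=0 tape=_[a]cccbaa   (Q,a)→(Q,c,left)
state=Q head=-1 tape=[_]ccccbaa
The non-blank tape span at halt is ccccbaa.

ccccbaa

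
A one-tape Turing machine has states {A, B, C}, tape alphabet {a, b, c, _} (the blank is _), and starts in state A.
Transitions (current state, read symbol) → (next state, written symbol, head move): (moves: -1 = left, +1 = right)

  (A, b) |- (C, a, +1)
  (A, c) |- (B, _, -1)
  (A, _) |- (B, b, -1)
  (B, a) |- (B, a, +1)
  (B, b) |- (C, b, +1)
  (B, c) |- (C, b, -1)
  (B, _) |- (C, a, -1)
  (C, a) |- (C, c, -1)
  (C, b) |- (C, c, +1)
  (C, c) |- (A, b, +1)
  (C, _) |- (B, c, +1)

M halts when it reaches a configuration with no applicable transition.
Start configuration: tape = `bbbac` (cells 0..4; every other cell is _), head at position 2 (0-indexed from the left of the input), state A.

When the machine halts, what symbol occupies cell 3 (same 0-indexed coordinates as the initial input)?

b

A | bb[b]ac__   read b → write a, move +1, go to C
C | bba[a]c__   read a → write c, move -1, go to C
C | bb[a]cc__   read a → write c, move -1, go to C
C | b[b]ccc__   read b → write c, move +1, go to C
C | bc[c]cc__   read c → write b, move +1, go to A
A | bcb[c]c__   read c → write _, move -1, go to B
B | bc[b]_c__   read b → write b, move +1, go to C
C | bcb[_]c__   read _ → write c, move +1, go to B
B | bcbc[c]__   read c → write b, move -1, go to C
C | bcb[c]b__   read c → write b, move +1, go to A
A | bcbb[b]__   read b → write a, move +1, go to C
C | bcbba[_]_   read _ → write c, move +1, go to B
B | bcbbac[_]   read _ → write a, move -1, go to C
C | bcbba[c]a   read c → write b, move +1, go to A
A | bcbbab[a]
Cell 3 holds b when M halts.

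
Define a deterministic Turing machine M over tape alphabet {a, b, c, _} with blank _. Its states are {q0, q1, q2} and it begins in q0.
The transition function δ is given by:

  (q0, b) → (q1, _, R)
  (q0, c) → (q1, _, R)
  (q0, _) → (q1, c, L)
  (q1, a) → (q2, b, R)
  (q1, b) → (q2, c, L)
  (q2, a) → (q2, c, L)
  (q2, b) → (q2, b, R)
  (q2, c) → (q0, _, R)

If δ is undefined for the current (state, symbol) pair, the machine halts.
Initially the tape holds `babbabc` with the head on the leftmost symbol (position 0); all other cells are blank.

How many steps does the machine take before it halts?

8

state=q0 head=0 tape=[b]abbabc   (q0,b)→(q1,_,R)
state=q1 head=1 tape=_[a]bbabc   (q1,a)→(q2,b,R)
state=q2 head=2 tape=_b[b]babc   (q2,b)→(q2,b,R)
state=q2 head=3 tape=_bb[b]abc   (q2,b)→(q2,b,R)
state=q2 head=4 tape=_bbb[a]bc   (q2,a)→(q2,c,L)
state=q2 head=3 tape=_bb[b]cbc   (q2,b)→(q2,b,R)
state=q2 head=4 tape=_bbb[c]bc   (q2,c)→(q0,_,R)
state=q0 head=5 tape=_bbb_[b]c   (q0,b)→(q1,_,R)
state=q1 head=6 tape=_bbb__[c]
M halts after 8 transitions.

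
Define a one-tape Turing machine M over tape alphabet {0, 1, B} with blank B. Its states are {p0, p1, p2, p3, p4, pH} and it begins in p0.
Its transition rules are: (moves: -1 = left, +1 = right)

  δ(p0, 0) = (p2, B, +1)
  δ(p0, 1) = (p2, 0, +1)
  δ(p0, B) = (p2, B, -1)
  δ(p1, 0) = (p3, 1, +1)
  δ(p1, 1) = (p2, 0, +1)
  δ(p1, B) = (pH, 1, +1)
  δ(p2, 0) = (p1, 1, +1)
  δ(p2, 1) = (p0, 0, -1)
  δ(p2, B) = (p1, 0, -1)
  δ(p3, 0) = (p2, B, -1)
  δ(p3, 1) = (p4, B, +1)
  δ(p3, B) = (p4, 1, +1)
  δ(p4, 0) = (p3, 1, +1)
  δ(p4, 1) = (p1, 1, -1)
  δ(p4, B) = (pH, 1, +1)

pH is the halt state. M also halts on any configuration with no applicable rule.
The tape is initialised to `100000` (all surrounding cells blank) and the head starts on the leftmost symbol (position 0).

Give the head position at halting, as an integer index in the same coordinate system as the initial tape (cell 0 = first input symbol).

4

state=p0 head=0 tape=[1]00000   (p0,1)→(p2,0,+1)
state=p2 head=1 tape=0[0]0000   (p2,0)→(p1,1,+1)
state=p1 head=2 tape=01[0]000   (p1,0)→(p3,1,+1)
state=p3 head=3 tape=011[0]00   (p3,0)→(p2,B,-1)
state=p2 head=2 tape=01[1]B00   (p2,1)→(p0,0,-1)
state=p0 head=1 tape=0[1]0B00   (p0,1)→(p2,0,+1)
state=p2 head=2 tape=00[0]B00   (p2,0)→(p1,1,+1)
state=p1 head=3 tape=001[B]00   (p1,B)→(pH,1,+1)
state=pH head=4 tape=0011[0]0
At halt the head is at cell 4.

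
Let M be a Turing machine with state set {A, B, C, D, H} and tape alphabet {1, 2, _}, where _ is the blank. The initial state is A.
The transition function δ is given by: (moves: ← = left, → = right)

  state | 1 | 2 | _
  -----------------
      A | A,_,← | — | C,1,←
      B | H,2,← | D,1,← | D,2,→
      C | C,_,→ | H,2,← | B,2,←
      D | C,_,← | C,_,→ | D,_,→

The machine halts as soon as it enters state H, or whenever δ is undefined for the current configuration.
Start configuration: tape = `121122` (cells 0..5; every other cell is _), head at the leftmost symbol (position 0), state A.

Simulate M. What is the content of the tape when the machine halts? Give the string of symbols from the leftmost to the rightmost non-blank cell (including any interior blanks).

2_2_21122

state=A head=0 tape=___[1]21122   (A,1)→(A,_,←)
state=A head=-1 tape=__[_]_21122   (A,_)→(C,1,←)
state=C head=-2 tape=_[_]1_21122   (C,_)→(B,2,←)
state=B head=-3 tape=[_]21_21122   (B,_)→(D,2,→)
state=D head=-2 tape=2[2]1_21122   (D,2)→(C,_,→)
state=C head=-1 tape=2_[1]_21122   (C,1)→(C,_,→)
state=C head=0 tape=2__[_]21122   (C,_)→(B,2,←)
state=B head=-1 tape=2_[_]221122   (B,_)→(D,2,→)
state=D head=0 tape=2_2[2]21122   (D,2)→(C,_,→)
state=C head=1 tape=2_2_[2]1122   (C,2)→(H,2,←)
state=H head=0 tape=2_2[_]21122
The non-blank tape span at halt is 2_2_21122.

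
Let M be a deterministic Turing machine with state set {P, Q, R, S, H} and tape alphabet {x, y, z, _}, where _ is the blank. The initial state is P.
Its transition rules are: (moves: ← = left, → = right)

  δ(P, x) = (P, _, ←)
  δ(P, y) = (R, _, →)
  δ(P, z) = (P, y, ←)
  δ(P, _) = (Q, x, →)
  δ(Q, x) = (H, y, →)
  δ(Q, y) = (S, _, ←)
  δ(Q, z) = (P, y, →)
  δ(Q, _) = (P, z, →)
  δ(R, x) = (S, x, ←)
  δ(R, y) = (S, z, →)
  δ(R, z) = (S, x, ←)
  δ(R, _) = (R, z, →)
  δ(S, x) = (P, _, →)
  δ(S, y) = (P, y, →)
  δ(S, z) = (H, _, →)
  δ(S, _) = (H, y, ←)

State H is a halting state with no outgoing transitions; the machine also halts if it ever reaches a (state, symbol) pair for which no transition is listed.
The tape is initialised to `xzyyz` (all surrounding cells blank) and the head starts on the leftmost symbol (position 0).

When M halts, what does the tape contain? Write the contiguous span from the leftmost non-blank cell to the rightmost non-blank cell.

P | __[x]zyyz   read x → write _, move ←, go to P
P | _[_]_zyyz   read _ → write x, move →, go to Q
Q | _x[_]zyyz   read _ → write z, move →, go to P
P | _xz[z]yyz   read z → write y, move ←, go to P
P | _x[z]yyyz   read z → write y, move ←, go to P
P | _[x]yyyyz   read x → write _, move ←, go to P
P | [_]_yyyyz   read _ → write x, move →, go to Q
Q | x[_]yyyyz   read _ → write z, move →, go to P
P | xz[y]yyyz   read y → write _, move →, go to R
R | xz_[y]yyz   read y → write z, move →, go to S
S | xz_z[y]yz   read y → write y, move →, go to P
P | xz_zy[y]z   read y → write _, move →, go to R
R | xz_zy_[z]   read z → write x, move ←, go to S
S | xz_zy[_]x   read _ → write y, move ←, go to H
H | xz_z[y]yx
The non-blank tape span at halt is xz_zyyx.

xz_zyyx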